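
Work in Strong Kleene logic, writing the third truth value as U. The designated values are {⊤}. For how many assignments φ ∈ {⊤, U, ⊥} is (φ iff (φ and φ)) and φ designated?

1

φ=⊤: ⊤ ✓
φ=U: U ·
φ=⊥: ⊥ ·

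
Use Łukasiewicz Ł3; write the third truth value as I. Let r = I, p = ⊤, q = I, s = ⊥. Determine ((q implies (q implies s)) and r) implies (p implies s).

I

q implies s = I implies ⊥ = I  [min(1, 1−½+0)]
q implies (q implies s) = I implies I = ⊤
(q implies (q implies s)) and r = ⊤ and I = I
p implies s = ⊤ implies ⊥ = ⊥
((q implies (q implies s)) and r) implies (p implies s) = I implies ⊥ = I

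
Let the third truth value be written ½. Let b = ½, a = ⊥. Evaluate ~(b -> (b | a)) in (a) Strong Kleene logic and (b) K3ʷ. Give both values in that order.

In Strong Kleene logic: b | a = ½ | ⊥ = ½
b -> (b | a) = ½ -> ½ = ½
~(b -> (b | a)) = ~½ = ½
In K3ʷ: b | a = ½ | ⊥ = ½
b -> (b | a) = ½ -> ½ = ½  [any arg is the third value ⇒ result is the third value]
~(b -> (b | a)) = ~½ = ½

½; ½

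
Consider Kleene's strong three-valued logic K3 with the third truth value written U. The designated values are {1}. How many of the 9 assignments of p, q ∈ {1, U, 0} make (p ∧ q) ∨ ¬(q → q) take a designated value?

Designated under: (p=1, q=1).

1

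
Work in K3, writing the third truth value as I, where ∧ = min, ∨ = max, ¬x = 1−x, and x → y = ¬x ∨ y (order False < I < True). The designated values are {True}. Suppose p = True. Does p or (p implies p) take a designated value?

p implies p = True implies True = True
p or (p implies p) = True or True = True
True ∈ {True}.

Yes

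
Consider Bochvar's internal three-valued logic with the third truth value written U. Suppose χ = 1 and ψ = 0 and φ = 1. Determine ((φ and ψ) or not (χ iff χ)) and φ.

φ and ψ = 1 and 0 = 0
χ iff χ = 1 iff 1 = 1
not (χ iff χ) = not 1 = 0
(φ and ψ) or not (χ iff χ) = 0 or 0 = 0
((φ and ψ) or not (χ iff χ)) and φ = 0 and 1 = 0

0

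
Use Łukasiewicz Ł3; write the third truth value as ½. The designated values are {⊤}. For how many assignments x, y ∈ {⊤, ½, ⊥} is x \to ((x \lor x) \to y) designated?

7

Of the 9 assignments, 7 give a value in {⊤}.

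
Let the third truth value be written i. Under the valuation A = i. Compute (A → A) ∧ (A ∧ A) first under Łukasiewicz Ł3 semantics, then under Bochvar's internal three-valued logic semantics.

In Łukasiewicz Ł3: A → A = i → i = ⊤
A ∧ A = i ∧ i = i
(A → A) ∧ (A ∧ A) = ⊤ ∧ i = i
In Bochvar's internal three-valued logic: A → A = i → i = i
A ∧ A = i ∧ i = i
(A → A) ∧ (A ∧ A) = i ∧ i = i

i; i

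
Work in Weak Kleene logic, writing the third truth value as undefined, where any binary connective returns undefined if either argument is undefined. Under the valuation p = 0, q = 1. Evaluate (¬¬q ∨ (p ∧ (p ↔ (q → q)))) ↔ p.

¬q = ¬1 = 0
¬¬q = ¬0 = 1
q → q = 1 → 1 = 1
p ↔ (q → q) = 0 ↔ 1 = 0
p ∧ (p ↔ (q → q)) = 0 ∧ 0 = 0
¬¬q ∨ (p ∧ (p ↔ (q → q))) = 1 ∨ 0 = 1
(¬¬q ∨ (p ∧ (p ↔ (q → q)))) ↔ p = 1 ↔ 0 = 0

0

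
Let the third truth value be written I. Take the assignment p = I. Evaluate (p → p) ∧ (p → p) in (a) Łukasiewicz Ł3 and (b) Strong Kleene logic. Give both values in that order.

In Łukasiewicz Ł3: p → p = I → I = true  [min(1, 1−½+½)]
p → p = I → I = true
(p → p) ∧ (p → p) = true ∧ true = true
In Strong Kleene logic: p → p = I → I = I  [¬I ∨ I]
p → p = I → I = I
(p → p) ∧ (p → p) = I ∧ I = I
They differ because Łukasiewicz Ł3 and Strong Kleene logic treat I differently under implication.

true; I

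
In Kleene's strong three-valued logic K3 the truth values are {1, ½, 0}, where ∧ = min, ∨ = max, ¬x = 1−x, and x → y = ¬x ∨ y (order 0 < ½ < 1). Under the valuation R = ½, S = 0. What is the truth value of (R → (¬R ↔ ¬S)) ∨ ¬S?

1

¬R = ¬½ = ½
¬S = ¬0 = 1
¬R ↔ ¬S = ½ ↔ 1 = ½
R → (¬R ↔ ¬S) = ½ → ½ = ½
¬S = ¬0 = 1
(R → (¬R ↔ ¬S)) ∨ ¬S = ½ ∨ 1 = 1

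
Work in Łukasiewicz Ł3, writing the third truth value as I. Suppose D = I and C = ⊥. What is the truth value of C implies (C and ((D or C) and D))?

⊤

D or C = I or ⊥ = I
(D or C) and D = I and I = I
C and ((D or C) and D) = ⊥ and I = ⊥
C implies (C and ((D or C) and D)) = ⊥ implies ⊥ = ⊤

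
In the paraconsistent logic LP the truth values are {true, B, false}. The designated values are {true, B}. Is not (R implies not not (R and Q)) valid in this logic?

No

Countermodel: R=true, Q=true gives false, which is not designated.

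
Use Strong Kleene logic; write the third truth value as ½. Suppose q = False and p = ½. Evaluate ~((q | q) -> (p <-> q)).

False

q | q = False | False = False
p <-> q = ½ <-> False = ½
(q | q) -> (p <-> q) = False -> ½ = True
~((q | q) -> (p <-> q)) = ~True = False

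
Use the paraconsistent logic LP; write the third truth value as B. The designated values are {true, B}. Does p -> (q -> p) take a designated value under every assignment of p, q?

Yes

Every assignment of p, q over {true, B, false} gives a value in {true, B}.
In particular, with p=B, q=B: p -> (q -> p) = B.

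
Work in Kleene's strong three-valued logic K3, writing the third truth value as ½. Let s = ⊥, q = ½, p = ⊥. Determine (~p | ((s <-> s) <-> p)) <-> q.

~p = ~⊥ = ⊤
s <-> s = ⊥ <-> ⊥ = ⊤
(s <-> s) <-> p = ⊤ <-> ⊥ = ⊥
~p | ((s <-> s) <-> p) = ⊤ | ⊥ = ⊤
(~p | ((s <-> s) <-> p)) <-> q = ⊤ <-> ½ = ½

½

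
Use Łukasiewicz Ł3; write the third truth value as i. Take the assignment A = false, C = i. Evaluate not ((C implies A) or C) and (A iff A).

i

C implies A = i implies false = i  [min(1, 1−½+0)]
(C implies A) or C = i or i = i
not ((C implies A) or C) = not i = i
A iff A = false iff false = true
not ((C implies A) or C) and (A iff A) = i and true = i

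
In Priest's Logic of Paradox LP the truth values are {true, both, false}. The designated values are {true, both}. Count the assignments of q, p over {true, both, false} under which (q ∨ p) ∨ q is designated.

Of the 9 assignments, 8 give a value in {true, both}.

8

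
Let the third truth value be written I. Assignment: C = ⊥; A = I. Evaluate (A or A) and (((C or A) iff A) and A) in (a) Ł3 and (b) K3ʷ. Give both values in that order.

In Ł3: A or A = I or I = I
C or A = ⊥ or I = I
(C or A) iff A = I iff I = ⊤  [1 − |½−½|]
((C or A) iff A) and A = ⊤ and I = I
(A or A) and (((C or A) iff A) and A) = I and I = I
In K3ʷ: A or A = I or I = I
C or A = ⊥ or I = I
(C or A) iff A = I iff I = I
((C or A) iff A) and A = I and I = I
(A or A) and (((C or A) iff A) and A) = I and I = I

I; I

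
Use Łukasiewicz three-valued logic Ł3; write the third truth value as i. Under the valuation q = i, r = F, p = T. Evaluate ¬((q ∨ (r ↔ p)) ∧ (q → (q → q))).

r ↔ p = F ↔ T = F
q ∨ (r ↔ p) = i ∨ F = i
q → q = i → i = T
q → (q → q) = i → T = T
(q ∨ (r ↔ p)) ∧ (q → (q → q)) = i ∧ T = i
¬((q ∨ (r ↔ p)) ∧ (q → (q → q))) = ¬i = i

i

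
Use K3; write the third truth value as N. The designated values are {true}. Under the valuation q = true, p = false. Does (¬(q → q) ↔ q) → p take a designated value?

Yes

q → q = true → true = true
¬(q → q) = ¬true = false
¬(q → q) ↔ q = false ↔ true = false
(¬(q → q) ↔ q) → p = false → false = true
true ∈ {true}.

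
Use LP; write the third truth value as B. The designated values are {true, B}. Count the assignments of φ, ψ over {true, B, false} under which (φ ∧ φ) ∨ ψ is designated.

8

Of the 9 assignments, 8 give a value in {true, B}.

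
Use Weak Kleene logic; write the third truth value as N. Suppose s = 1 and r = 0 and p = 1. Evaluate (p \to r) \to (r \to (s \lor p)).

p \to r = 1 \to 0 = 0
s \lor p = 1 \lor 1 = 1
r \to (s \lor p) = 0 \to 1 = 1
(p \to r) \to (r \to (s \lor p)) = 0 \to 1 = 1

1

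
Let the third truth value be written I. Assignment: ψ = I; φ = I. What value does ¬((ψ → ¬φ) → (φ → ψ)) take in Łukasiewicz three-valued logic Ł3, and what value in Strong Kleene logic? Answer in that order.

In Łukasiewicz three-valued logic Ł3: ¬φ = ¬I = I
ψ → ¬φ = I → I = ⊤  [min(1, 1−½+½)]
φ → ψ = I → I = ⊤
(ψ → ¬φ) → (φ → ψ) = ⊤ → ⊤ = ⊤
¬((ψ → ¬φ) → (φ → ψ)) = ¬⊤ = ⊥
In Strong Kleene logic: ¬φ = ¬I = I
ψ → ¬φ = I → I = I  [¬I ∨ I]
φ → ψ = I → I = I
(ψ → ¬φ) → (φ → ψ) = I → I = I
¬((ψ → ¬φ) → (φ → ψ)) = ¬I = I
They differ because Łukasiewicz three-valued logic Ł3 and Strong Kleene logic treat I differently under implication.

⊥; I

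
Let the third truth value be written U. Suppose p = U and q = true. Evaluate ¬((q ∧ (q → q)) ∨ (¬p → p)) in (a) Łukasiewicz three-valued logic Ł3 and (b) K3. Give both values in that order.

In Łukasiewicz three-valued logic Ł3: q → q = true → true = true
q ∧ (q → q) = true ∧ true = true
¬p = ¬U = U
¬p → p = U → U = true
(q ∧ (q → q)) ∨ (¬p → p) = true ∨ true = true
¬((q ∧ (q → q)) ∨ (¬p → p)) = ¬true = false
In K3: q → q = true → true = true
q ∧ (q → q) = true ∧ true = true
¬p = ¬U = U
¬p → p = U → U = U
(q ∧ (q → q)) ∨ (¬p → p) = true ∨ U = true
¬((q ∧ (q → q)) ∨ (¬p → p)) = ¬true = false

false; false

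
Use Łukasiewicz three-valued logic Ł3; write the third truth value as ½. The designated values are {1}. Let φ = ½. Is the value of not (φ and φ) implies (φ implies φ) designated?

Yes

φ and φ = ½ and ½ = ½
not (φ and φ) = not ½ = ½
φ implies φ = ½ implies ½ = 1  [min(1, 1−½+½)]
not (φ and φ) implies (φ implies φ) = ½ implies 1 = 1
1 ∈ {1}.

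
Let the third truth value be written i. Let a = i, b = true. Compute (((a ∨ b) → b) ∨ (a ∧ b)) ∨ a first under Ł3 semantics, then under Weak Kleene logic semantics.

true; i

In Ł3: a ∨ b = i ∨ true = true
(a ∨ b) → b = true → true = true
a ∧ b = i ∧ true = i
((a ∨ b) → b) ∨ (a ∧ b) = true ∨ i = true
(((a ∨ b) → b) ∨ (a ∧ b)) ∨ a = true ∨ i = true
In Weak Kleene logic: a ∨ b = i ∨ true = i
(a ∨ b) → b = i → true = i  [any arg is the third value ⇒ result is the third value]
a ∧ b = i ∧ true = i
((a ∨ b) → b) ∨ (a ∧ b) = i ∨ i = i
(((a ∨ b) → b) ∨ (a ∧ b)) ∨ a = i ∨ i = i
They differ because Ł3 and Weak Kleene logic treat i differently under the binary connectives.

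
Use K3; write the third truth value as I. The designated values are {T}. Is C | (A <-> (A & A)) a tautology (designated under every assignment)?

No

Countermodel: C=I, A=I gives I, which is not designated.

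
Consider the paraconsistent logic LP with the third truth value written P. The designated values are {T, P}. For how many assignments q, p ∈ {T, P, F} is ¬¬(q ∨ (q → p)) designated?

Of the 9 assignments, 9 give a value in {T, P}.

9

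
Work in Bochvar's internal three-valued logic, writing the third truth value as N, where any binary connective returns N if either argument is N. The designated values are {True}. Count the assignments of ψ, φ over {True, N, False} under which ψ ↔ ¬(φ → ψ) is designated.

1

Designated under: (ψ=False, φ=False).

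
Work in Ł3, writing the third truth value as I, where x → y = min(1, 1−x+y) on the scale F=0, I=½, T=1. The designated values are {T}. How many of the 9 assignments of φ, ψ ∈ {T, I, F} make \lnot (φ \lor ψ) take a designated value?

Designated under: (φ=F, ψ=F).

1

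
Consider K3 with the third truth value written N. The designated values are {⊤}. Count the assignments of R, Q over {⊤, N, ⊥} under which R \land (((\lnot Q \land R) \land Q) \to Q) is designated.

Designated under: (R=⊤, Q=⊤); (R=⊤, Q=⊥).

2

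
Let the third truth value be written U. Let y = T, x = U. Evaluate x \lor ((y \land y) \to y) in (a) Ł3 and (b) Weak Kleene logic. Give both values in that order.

In Ł3: y \land y = T \land T = T
(y \land y) \to y = T \to T = T
x \lor ((y \land y) \to y) = U \lor T = T
In Weak Kleene logic: y \land y = T \land T = T
(y \land y) \to y = T \to T = T
x \lor ((y \land y) \to y) = U \lor T = U
They differ because Ł3 and Weak Kleene logic treat U differently under the binary connectives.

T; U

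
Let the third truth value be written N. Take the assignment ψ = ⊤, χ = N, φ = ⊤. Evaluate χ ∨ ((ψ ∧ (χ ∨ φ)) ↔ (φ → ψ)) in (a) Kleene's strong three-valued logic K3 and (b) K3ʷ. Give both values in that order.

In Kleene's strong three-valued logic K3: χ ∨ φ = N ∨ ⊤ = ⊤
ψ ∧ (χ ∨ φ) = ⊤ ∧ ⊤ = ⊤
φ → ψ = ⊤ → ⊤ = ⊤
(ψ ∧ (χ ∨ φ)) ↔ (φ → ψ) = ⊤ ↔ ⊤ = ⊤
χ ∨ ((ψ ∧ (χ ∨ φ)) ↔ (φ → ψ)) = N ∨ ⊤ = ⊤
In K3ʷ: χ ∨ φ = N ∨ ⊤ = N
ψ ∧ (χ ∨ φ) = ⊤ ∧ N = N
φ → ψ = ⊤ → ⊤ = ⊤
(ψ ∧ (χ ∨ φ)) ↔ (φ → ψ) = N ↔ ⊤ = N
χ ∨ ((ψ ∧ (χ ∨ φ)) ↔ (φ → ψ)) = N ∨ N = N
They differ because Kleene's strong three-valued logic K3 and K3ʷ treat N differently under the binary connectives.

⊤; N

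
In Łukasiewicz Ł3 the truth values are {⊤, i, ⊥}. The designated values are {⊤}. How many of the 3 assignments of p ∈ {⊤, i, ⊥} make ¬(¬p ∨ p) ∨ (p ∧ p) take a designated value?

1

p=⊤: ⊤ ✓
p=i: i ·
p=⊥: ⊥ ·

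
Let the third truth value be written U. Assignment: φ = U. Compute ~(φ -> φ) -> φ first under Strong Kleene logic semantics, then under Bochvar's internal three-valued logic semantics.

U; U

In Strong Kleene logic: φ -> φ = U -> U = U
~(φ -> φ) = ~U = U
~(φ -> φ) -> φ = U -> U = U
In Bochvar's internal three-valued logic: φ -> φ = U -> U = U  [any arg is the third value ⇒ result is the third value]
~(φ -> φ) = ~U = U
~(φ -> φ) -> φ = U -> U = U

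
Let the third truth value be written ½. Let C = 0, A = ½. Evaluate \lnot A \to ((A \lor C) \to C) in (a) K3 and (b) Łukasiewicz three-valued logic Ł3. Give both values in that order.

In K3: \lnot A = \lnot ½ = ½
A \lor C = ½ \lor 0 = ½
(A \lor C) \to C = ½ \to 0 = ½
\lnot A \to ((A \lor C) \to C) = ½ \to ½ = ½
In Łukasiewicz three-valued logic Ł3: \lnot A = \lnot ½ = ½
A \lor C = ½ \lor 0 = ½
(A \lor C) \to C = ½ \to 0 = ½  [min(1, 1−½+0)]
\lnot A \to ((A \lor C) \to C) = ½ \to ½ = 1
They differ because K3 and Łukasiewicz three-valued logic Ł3 treat ½ differently under implication.

½; 1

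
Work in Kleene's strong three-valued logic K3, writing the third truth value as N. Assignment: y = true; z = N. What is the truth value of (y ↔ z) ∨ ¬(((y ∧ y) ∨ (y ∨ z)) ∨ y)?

y ↔ z = true ↔ N = N
y ∧ y = true ∧ true = true
y ∨ z = true ∨ N = true
(y ∧ y) ∨ (y ∨ z) = true ∨ true = true
((y ∧ y) ∨ (y ∨ z)) ∨ y = true ∨ true = true
¬(((y ∧ y) ∨ (y ∨ z)) ∨ y) = ¬true = false
(y ↔ z) ∨ ¬(((y ∧ y) ∨ (y ∨ z)) ∨ y) = N ∨ false = N

N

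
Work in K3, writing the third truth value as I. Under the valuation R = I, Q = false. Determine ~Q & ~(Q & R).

true

~Q = ~false = true
Q & R = false & I = false
~(Q & R) = ~false = true
~Q & ~(Q & R) = true & true = true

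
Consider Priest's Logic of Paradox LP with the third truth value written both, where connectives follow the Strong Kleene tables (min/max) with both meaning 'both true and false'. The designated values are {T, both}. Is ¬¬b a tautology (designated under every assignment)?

Countermodel: b=F gives F, which is not designated.

No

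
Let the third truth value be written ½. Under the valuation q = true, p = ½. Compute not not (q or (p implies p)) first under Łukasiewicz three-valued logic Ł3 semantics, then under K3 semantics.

In Łukasiewicz three-valued logic Ł3: p implies p = ½ implies ½ = true  [min(1, 1−½+½)]
q or (p implies p) = true or true = true
not (q or (p implies p)) = not true = false
not not (q or (p implies p)) = not false = true
In K3: p implies p = ½ implies ½ = ½
q or (p implies p) = true or ½ = true
not (q or (p implies p)) = not true = false
not not (q or (p implies p)) = not false = true

true; true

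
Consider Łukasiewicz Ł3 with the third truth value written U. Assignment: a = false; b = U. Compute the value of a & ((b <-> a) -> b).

b <-> a = U <-> false = U  [1 − |½−0|]
(b <-> a) -> b = U -> U = true
a & ((b <-> a) -> b) = false & true = false

false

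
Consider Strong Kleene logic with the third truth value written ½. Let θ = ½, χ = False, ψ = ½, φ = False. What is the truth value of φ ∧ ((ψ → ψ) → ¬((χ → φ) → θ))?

ψ → ψ = ½ → ½ = ½  [¬½ ∨ ½]
χ → φ = False → False = True
(χ → φ) → θ = True → ½ = ½
¬((χ → φ) → θ) = ¬½ = ½
(ψ → ψ) → ¬((χ → φ) → θ) = ½ → ½ = ½
φ ∧ ((ψ → ψ) → ¬((χ → φ) → θ)) = False ∧ ½ = False

False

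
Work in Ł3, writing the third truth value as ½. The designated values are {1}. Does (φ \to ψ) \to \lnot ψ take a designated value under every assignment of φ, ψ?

Countermodel: φ=1, ψ=1 gives 0, which is not designated.

No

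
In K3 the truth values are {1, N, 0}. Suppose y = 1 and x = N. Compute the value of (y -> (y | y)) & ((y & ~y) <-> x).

y | y = 1 | 1 = 1
y -> (y | y) = 1 -> 1 = 1
~y = ~1 = 0
y & ~y = 1 & 0 = 0
(y & ~y) <-> x = 0 <-> N = N
(y -> (y | y)) & ((y & ~y) <-> x) = 1 & N = N

N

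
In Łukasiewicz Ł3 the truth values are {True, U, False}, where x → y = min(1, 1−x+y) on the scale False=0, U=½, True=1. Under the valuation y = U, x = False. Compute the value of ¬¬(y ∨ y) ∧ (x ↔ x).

U

y ∨ y = U ∨ U = U
¬(y ∨ y) = ¬U = U
¬¬(y ∨ y) = ¬U = U
x ↔ x = False ↔ False = True
¬¬(y ∨ y) ∧ (x ↔ x) = U ∧ True = U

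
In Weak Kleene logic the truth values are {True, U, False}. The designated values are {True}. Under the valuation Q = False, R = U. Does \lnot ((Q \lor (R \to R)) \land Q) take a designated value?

R \to R = U \to U = U  [any arg is the third value ⇒ result is the third value]
Q \lor (R \to R) = False \lor U = U
(Q \lor (R \to R)) \land Q = U \land False = U
\lnot ((Q \lor (R \to R)) \land Q) = \lnot U = U
U ∉ {True}.

No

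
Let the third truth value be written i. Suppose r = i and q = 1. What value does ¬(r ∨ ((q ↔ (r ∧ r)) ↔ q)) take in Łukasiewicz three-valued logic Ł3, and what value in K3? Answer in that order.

In Łukasiewicz three-valued logic Ł3: r ∧ r = i ∧ i = i
q ↔ (r ∧ r) = 1 ↔ i = i  [1 − |1−½|]
(q ↔ (r ∧ r)) ↔ q = i ↔ 1 = i
r ∨ ((q ↔ (r ∧ r)) ↔ q) = i ∨ i = i
¬(r ∨ ((q ↔ (r ∧ r)) ↔ q)) = ¬i = i
In K3: r ∧ r = i ∧ i = i
q ↔ (r ∧ r) = 1 ↔ i = i
(q ↔ (r ∧ r)) ↔ q = i ↔ 1 = i
r ∨ ((q ↔ (r ∧ r)) ↔ q) = i ∨ i = i
¬(r ∨ ((q ↔ (r ∧ r)) ↔ q)) = ¬i = i

i; i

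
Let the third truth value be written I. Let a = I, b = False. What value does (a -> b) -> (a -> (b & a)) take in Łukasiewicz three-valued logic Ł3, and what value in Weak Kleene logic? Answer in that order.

True; I

In Łukasiewicz three-valued logic Ł3: a -> b = I -> False = I  [min(1, 1−½+0)]
b & a = False & I = False
a -> (b & a) = I -> False = I
(a -> b) -> (a -> (b & a)) = I -> I = True
In Weak Kleene logic: a -> b = I -> False = I  [any arg is the third value ⇒ result is the third value]
b & a = False & I = I
a -> (b & a) = I -> I = I
(a -> b) -> (a -> (b & a)) = I -> I = I
They differ because Łukasiewicz three-valued logic Ł3 and Weak Kleene logic treat I differently under the binary connectives.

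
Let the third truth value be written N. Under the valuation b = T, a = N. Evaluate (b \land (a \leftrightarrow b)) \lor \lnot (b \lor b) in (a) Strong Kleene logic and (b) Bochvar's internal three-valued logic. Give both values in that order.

N; N

In Strong Kleene logic: a \leftrightarrow b = N \leftrightarrow T = N
b \land (a \leftrightarrow b) = T \land N = N
b \lor b = T \lor T = T
\lnot (b \lor b) = \lnot T = F
(b \land (a \leftrightarrow b)) \lor \lnot (b \lor b) = N \lor F = N
In Bochvar's internal three-valued logic: a \leftrightarrow b = N \leftrightarrow T = N
b \land (a \leftrightarrow b) = T \land N = N
b \lor b = T \lor T = T
\lnot (b \lor b) = \lnot T = F
(b \land (a \leftrightarrow b)) \lor \lnot (b \lor b) = N \lor F = N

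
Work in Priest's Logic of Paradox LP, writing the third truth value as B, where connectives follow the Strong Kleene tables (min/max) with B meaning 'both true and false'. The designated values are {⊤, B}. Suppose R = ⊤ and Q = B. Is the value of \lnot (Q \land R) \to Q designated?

Yes

Q \land R = B \land ⊤ = B
\lnot (Q \land R) = \lnot B = B
\lnot (Q \land R) \to Q = B \to B = B  [\lnot B \lor B]
B ∈ {⊤, B}.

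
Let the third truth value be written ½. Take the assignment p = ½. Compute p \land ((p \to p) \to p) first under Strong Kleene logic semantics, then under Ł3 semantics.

½; ½

In Strong Kleene logic: p \to p = ½ \to ½ = ½  [\lnot ½ \lor ½]
(p \to p) \to p = ½ \to ½ = ½
p \land ((p \to p) \to p) = ½ \land ½ = ½
In Ł3: p \to p = ½ \to ½ = 1
(p \to p) \to p = 1 \to ½ = ½
p \land ((p \to p) \to p) = ½ \land ½ = ½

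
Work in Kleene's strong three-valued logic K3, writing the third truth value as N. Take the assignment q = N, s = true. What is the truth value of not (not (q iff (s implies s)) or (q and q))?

s implies s = true implies true = true
q iff (s implies s) = N iff true = N
not (q iff (s implies s)) = not N = N
q and q = N and N = N
not (q iff (s implies s)) or (q and q) = N or N = N
not (not (q iff (s implies s)) or (q and q)) = not N = N

N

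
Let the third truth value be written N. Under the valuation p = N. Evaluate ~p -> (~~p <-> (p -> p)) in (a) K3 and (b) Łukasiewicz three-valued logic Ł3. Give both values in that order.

In K3: ~p = ~N = N
~p = ~N = N
~~p = ~N = N
p -> p = N -> N = N  [~N | N]
~~p <-> (p -> p) = N <-> N = N
~p -> (~~p <-> (p -> p)) = N -> N = N
In Łukasiewicz three-valued logic Ł3: ~p = ~N = N
~p = ~N = N
~~p = ~N = N
p -> p = N -> N = T  [min(1, 1−½+½)]
~~p <-> (p -> p) = N <-> T = N
~p -> (~~p <-> (p -> p)) = N -> N = T
They differ because K3 and Łukasiewicz three-valued logic Ł3 treat N differently under implication.

N; T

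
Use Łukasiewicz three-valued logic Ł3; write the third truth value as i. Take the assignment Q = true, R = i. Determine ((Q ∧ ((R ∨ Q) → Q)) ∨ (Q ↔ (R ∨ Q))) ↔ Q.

R ∨ Q = i ∨ true = true
(R ∨ Q) → Q = true → true = true
Q ∧ ((R ∨ Q) → Q) = true ∧ true = true
R ∨ Q = i ∨ true = true
Q ↔ (R ∨ Q) = true ↔ true = true
(Q ∧ ((R ∨ Q) → Q)) ∨ (Q ↔ (R ∨ Q)) = true ∨ true = true
((Q ∧ ((R ∨ Q) → Q)) ∨ (Q ↔ (R ∨ Q))) ↔ Q = true ↔ true = true

true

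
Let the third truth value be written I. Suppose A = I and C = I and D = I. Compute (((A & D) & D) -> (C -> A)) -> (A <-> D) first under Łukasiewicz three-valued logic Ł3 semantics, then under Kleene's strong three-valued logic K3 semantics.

1; I

In Łukasiewicz three-valued logic Ł3: A & D = I & I = I
(A & D) & D = I & I = I
C -> A = I -> I = 1  [min(1, 1−½+½)]
((A & D) & D) -> (C -> A) = I -> 1 = 1
A <-> D = I <-> I = 1
(((A & D) & D) -> (C -> A)) -> (A <-> D) = 1 -> 1 = 1
In Kleene's strong three-valued logic K3: A & D = I & I = I
(A & D) & D = I & I = I
C -> A = I -> I = I
((A & D) & D) -> (C -> A) = I -> I = I
A <-> D = I <-> I = I
(((A & D) & D) -> (C -> A)) -> (A <-> D) = I -> I = I
They differ because Łukasiewicz three-valued logic Ł3 and Kleene's strong three-valued logic K3 treat I differently under implication.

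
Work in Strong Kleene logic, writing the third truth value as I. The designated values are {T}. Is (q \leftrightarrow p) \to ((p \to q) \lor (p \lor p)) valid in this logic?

No

Countermodel: q=I, p=I gives I, which is not designated.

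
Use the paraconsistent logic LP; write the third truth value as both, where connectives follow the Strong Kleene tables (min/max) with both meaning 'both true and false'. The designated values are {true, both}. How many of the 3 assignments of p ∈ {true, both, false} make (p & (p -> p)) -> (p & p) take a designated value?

3

p=true: true ✓
p=both: both ✓
p=false: true ✓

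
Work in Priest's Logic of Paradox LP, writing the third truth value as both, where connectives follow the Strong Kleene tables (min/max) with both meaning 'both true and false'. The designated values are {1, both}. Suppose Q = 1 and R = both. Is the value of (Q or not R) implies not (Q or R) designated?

No

not R = not both = both
Q or not R = 1 or both = 1
Q or R = 1 or both = 1
not (Q or R) = not 1 = 0
(Q or not R) implies not (Q or R) = 1 implies 0 = 0
0 ∉ {1, both}.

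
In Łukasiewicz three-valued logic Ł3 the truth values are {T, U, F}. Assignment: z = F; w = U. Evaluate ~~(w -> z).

w -> z = U -> F = U
~(w -> z) = ~U = U
~~(w -> z) = ~U = U

U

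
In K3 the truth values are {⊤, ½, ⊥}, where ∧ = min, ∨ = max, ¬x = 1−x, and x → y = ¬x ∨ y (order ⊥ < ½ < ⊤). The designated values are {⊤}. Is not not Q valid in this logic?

Countermodel: Q=½ gives ½, which is not designated.

No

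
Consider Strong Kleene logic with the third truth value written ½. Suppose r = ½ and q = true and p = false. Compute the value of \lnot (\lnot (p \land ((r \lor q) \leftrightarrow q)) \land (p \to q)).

false

r \lor q = ½ \lor true = true
(r \lor q) \leftrightarrow q = true \leftrightarrow true = true
p \land ((r \lor q) \leftrightarrow q) = false \land true = false
\lnot (p \land ((r \lor q) \leftrightarrow q)) = \lnot false = true
p \to q = false \to true = true
\lnot (p \land ((r \lor q) \leftrightarrow q)) \land (p \to q) = true \land true = true
\lnot (\lnot (p \land ((r \lor q) \leftrightarrow q)) \land (p \to q)) = \lnot true = false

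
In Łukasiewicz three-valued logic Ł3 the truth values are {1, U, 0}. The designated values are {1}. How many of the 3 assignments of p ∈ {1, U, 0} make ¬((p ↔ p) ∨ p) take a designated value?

p=1: 0 ·
p=U: 0 ·
p=0: 0 ·

0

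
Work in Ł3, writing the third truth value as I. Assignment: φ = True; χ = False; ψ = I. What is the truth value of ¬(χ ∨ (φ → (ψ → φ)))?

False

ψ → φ = I → True = True
φ → (ψ → φ) = True → True = True
χ ∨ (φ → (ψ → φ)) = False ∨ True = True
¬(χ ∨ (φ → (ψ → φ))) = ¬True = False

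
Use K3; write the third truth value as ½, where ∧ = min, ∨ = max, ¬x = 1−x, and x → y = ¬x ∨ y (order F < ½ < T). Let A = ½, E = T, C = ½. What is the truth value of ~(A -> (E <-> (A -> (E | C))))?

E | C = T | ½ = T
A -> (E | C) = ½ -> T = T
E <-> (A -> (E | C)) = T <-> T = T
A -> (E <-> (A -> (E | C))) = ½ -> T = T
~(A -> (E <-> (A -> (E | C)))) = ~T = F

F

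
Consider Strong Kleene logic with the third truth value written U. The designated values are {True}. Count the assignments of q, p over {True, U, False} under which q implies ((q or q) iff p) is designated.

Designated under: (q=True, p=True); (q=False, p=True); (q=False, p=U); (q=False, p=False).

4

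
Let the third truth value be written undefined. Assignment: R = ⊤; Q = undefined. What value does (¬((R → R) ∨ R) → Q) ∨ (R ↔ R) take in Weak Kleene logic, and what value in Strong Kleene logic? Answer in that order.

undefined; ⊤

In Weak Kleene logic: R → R = ⊤ → ⊤ = ⊤
(R → R) ∨ R = ⊤ ∨ ⊤ = ⊤
¬((R → R) ∨ R) = ¬⊤ = ⊥
¬((R → R) ∨ R) → Q = ⊥ → undefined = undefined  [any arg is the third value ⇒ result is the third value]
R ↔ R = ⊤ ↔ ⊤ = ⊤
(¬((R → R) ∨ R) → Q) ∨ (R ↔ R) = undefined ∨ ⊤ = undefined
In Strong Kleene logic: R → R = ⊤ → ⊤ = ⊤
(R → R) ∨ R = ⊤ ∨ ⊤ = ⊤
¬((R → R) ∨ R) = ¬⊤ = ⊥
¬((R → R) ∨ R) → Q = ⊥ → undefined = ⊤  [¬⊥ ∨ undefined]
R ↔ R = ⊤ ↔ ⊤ = ⊤
(¬((R → R) ∨ R) → Q) ∨ (R ↔ R) = ⊤ ∨ ⊤ = ⊤
They differ because Weak Kleene logic and Strong Kleene logic treat undefined differently under the binary connectives.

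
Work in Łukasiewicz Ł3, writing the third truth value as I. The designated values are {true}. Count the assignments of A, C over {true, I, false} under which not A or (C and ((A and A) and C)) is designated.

4

Designated under: (A=true, C=true); (A=false, C=true); (A=false, C=I); (A=false, C=false).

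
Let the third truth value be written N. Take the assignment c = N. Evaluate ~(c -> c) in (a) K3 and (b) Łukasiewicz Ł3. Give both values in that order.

N; False

In K3: c -> c = N -> N = N
~(c -> c) = ~N = N
In Łukasiewicz Ł3: c -> c = N -> N = True  [min(1, 1−½+½)]
~(c -> c) = ~True = False
They differ because K3 and Łukasiewicz Ł3 treat N differently under implication.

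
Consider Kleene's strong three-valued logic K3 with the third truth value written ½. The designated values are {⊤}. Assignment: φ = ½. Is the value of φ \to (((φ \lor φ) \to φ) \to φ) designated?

φ \lor φ = ½ \lor ½ = ½
(φ \lor φ) \to φ = ½ \to ½ = ½  [\lnot ½ \lor ½]
((φ \lor φ) \to φ) \to φ = ½ \to ½ = ½
φ \to (((φ \lor φ) \to φ) \to φ) = ½ \to ½ = ½
½ ∉ {⊤}.

No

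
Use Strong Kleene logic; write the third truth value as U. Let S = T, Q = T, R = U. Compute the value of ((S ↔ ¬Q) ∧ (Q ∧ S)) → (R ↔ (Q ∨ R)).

T

¬Q = ¬T = F
S ↔ ¬Q = T ↔ F = F
Q ∧ S = T ∧ T = T
(S ↔ ¬Q) ∧ (Q ∧ S) = F ∧ T = F
Q ∨ R = T ∨ U = T
R ↔ (Q ∨ R) = U ↔ T = U
((S ↔ ¬Q) ∧ (Q ∧ S)) → (R ↔ (Q ∨ R)) = F → U = T  [¬F ∨ U]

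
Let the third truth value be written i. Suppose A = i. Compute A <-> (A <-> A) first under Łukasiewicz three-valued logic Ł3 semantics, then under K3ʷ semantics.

In Łukasiewicz three-valued logic Ł3: A <-> A = i <-> i = true  [1 − |½−½|]
A <-> (A <-> A) = i <-> true = i
In K3ʷ: A <-> A = i <-> i = i
A <-> (A <-> A) = i <-> i = i

i; i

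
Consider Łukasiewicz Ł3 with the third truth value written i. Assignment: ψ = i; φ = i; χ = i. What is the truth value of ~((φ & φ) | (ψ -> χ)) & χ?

False

φ & φ = i & i = i
ψ -> χ = i -> i = True  [min(1, 1−½+½)]
(φ & φ) | (ψ -> χ) = i | True = True
~((φ & φ) | (ψ -> χ)) = ~True = False
~((φ & φ) | (ψ -> χ)) & χ = False & i = False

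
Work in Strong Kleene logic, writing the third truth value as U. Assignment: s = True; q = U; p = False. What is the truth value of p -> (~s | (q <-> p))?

~s = ~True = False
q <-> p = U <-> False = U
~s | (q <-> p) = False | U = U
p -> (~s | (q <-> p)) = False -> U = True  [~False | U]

True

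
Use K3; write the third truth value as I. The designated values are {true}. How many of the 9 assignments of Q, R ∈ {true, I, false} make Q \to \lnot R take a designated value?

5

Of the 9 assignments, 5 give a value in {true}.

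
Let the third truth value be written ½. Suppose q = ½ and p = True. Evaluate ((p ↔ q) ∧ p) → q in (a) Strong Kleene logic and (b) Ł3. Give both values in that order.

½; True

In Strong Kleene logic: p ↔ q = True ↔ ½ = ½
(p ↔ q) ∧ p = ½ ∧ True = ½
((p ↔ q) ∧ p) → q = ½ → ½ = ½  [¬½ ∨ ½]
In Ł3: p ↔ q = True ↔ ½ = ½
(p ↔ q) ∧ p = ½ ∧ True = ½
((p ↔ q) ∧ p) → q = ½ → ½ = True
They differ because Strong Kleene logic and Ł3 treat ½ differently under implication.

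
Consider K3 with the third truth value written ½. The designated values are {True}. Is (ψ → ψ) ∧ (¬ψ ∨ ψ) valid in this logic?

Countermodel: ψ=½ gives ½, which is not designated.

No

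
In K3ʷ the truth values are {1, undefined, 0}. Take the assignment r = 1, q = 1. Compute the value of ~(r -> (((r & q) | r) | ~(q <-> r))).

r & q = 1 & 1 = 1
(r & q) | r = 1 | 1 = 1
q <-> r = 1 <-> 1 = 1
~(q <-> r) = ~1 = 0
((r & q) | r) | ~(q <-> r) = 1 | 0 = 1
r -> (((r & q) | r) | ~(q <-> r)) = 1 -> 1 = 1
~(r -> (((r & q) | r) | ~(q <-> r))) = ~1 = 0

0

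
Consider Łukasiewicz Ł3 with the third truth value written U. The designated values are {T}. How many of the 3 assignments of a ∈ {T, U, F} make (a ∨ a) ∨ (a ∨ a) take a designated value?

1

a=T: T ✓
a=U: U ·
a=F: F ·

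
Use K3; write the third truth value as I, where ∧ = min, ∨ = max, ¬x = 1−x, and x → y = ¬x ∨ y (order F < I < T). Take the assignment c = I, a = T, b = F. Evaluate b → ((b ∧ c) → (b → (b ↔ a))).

b ∧ c = F ∧ I = F
b ↔ a = F ↔ T = F
b → (b ↔ a) = F → F = T
(b ∧ c) → (b → (b ↔ a)) = F → T = T
b → ((b ∧ c) → (b → (b ↔ a))) = F → T = T

T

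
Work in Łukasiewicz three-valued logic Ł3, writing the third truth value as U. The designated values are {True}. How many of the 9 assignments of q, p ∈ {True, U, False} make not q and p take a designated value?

1

Designated under: (q=False, p=True).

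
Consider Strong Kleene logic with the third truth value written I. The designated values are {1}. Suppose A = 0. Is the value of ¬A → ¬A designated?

Yes

¬A = ¬0 = 1
¬A = ¬0 = 1
¬A → ¬A = 1 → 1 = 1
1 ∈ {1}.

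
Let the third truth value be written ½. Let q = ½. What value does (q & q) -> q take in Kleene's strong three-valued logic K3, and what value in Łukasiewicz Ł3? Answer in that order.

In Kleene's strong three-valued logic K3: q & q = ½ & ½ = ½
(q & q) -> q = ½ -> ½ = ½  [~½ | ½]
In Łukasiewicz Ł3: q & q = ½ & ½ = ½
(q & q) -> q = ½ -> ½ = True  [min(1, 1−½+½)]
They differ because Kleene's strong three-valued logic K3 and Łukasiewicz Ł3 treat ½ differently under implication.

½; True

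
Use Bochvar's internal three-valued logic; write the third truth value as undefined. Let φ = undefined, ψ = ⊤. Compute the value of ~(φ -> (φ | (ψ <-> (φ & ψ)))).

φ & ψ = undefined & ⊤ = undefined
ψ <-> (φ & ψ) = ⊤ <-> undefined = undefined
φ | (ψ <-> (φ & ψ)) = undefined | undefined = undefined
φ -> (φ | (ψ <-> (φ & ψ))) = undefined -> undefined = undefined
~(φ -> (φ | (ψ <-> (φ & ψ)))) = ~undefined = undefined

undefined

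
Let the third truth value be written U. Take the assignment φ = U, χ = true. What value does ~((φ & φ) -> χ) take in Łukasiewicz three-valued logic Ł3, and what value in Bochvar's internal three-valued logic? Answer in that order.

false; U

In Łukasiewicz three-valued logic Ł3: φ & φ = U & U = U
(φ & φ) -> χ = U -> true = true  [min(1, 1−½+1)]
~((φ & φ) -> χ) = ~true = false
In Bochvar's internal three-valued logic: φ & φ = U & U = U
(φ & φ) -> χ = U -> true = U  [any arg is the third value ⇒ result is the third value]
~((φ & φ) -> χ) = ~U = U
They differ because Łukasiewicz three-valued logic Ł3 and Bochvar's internal three-valued logic treat U differently under the binary connectives.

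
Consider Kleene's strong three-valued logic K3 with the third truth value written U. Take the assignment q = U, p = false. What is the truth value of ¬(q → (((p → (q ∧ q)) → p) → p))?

q ∧ q = U ∧ U = U
p → (q ∧ q) = false → U = true  [¬false ∨ U]
(p → (q ∧ q)) → p = true → false = false
((p → (q ∧ q)) → p) → p = false → false = true
q → (((p → (q ∧ q)) → p) → p) = U → true = true
¬(q → (((p → (q ∧ q)) → p) → p)) = ¬true = false

false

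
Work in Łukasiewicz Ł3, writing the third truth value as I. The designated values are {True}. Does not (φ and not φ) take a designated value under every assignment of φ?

Countermodel: φ=I gives I, which is not designated.

No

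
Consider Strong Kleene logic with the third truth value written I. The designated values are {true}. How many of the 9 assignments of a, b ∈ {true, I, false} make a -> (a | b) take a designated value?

7

Of the 9 assignments, 7 give a value in {true}.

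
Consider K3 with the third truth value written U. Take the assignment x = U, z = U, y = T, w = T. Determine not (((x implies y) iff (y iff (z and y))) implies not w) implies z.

U

x implies y = U implies T = T  [not U or T]
z and y = U and T = U
y iff (z and y) = T iff U = U
(x implies y) iff (y iff (z and y)) = T iff U = U
not w = not T = F
((x implies y) iff (y iff (z and y))) implies not w = U implies F = U
not (((x implies y) iff (y iff (z and y))) implies not w) = not U = U
not (((x implies y) iff (y iff (z and y))) implies not w) implies z = U implies U = U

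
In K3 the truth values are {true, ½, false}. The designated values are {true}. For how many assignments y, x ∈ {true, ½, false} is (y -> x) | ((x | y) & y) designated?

7

Of the 9 assignments, 7 give a value in {true}.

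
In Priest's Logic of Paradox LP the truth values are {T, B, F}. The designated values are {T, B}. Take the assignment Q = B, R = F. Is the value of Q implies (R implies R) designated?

Yes

R implies R = F implies F = T
Q implies (R implies R) = B implies T = T
T ∈ {T, B}.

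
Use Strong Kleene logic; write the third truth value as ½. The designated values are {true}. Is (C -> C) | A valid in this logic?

Countermodel: C=½, A=½ gives ½, which is not designated.

No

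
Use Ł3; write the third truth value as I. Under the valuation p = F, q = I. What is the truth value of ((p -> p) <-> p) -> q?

p -> p = F -> F = T
(p -> p) <-> p = T <-> F = F
((p -> p) <-> p) -> q = F -> I = T  [min(1, 1−0+½)]

T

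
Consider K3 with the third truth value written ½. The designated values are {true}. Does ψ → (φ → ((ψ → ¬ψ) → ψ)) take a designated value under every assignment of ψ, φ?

Countermodel: ψ=½, φ=true gives ½, which is not designated.

No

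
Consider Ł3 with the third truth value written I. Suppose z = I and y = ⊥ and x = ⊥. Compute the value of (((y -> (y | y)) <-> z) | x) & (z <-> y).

y | y = ⊥ | ⊥ = ⊥
y -> (y | y) = ⊥ -> ⊥ = ⊤
(y -> (y | y)) <-> z = ⊤ <-> I = I  [1 − |1−½|]
((y -> (y | y)) <-> z) | x = I | ⊥ = I
z <-> y = I <-> ⊥ = I
(((y -> (y | y)) <-> z) | x) & (z <-> y) = I & I = I

I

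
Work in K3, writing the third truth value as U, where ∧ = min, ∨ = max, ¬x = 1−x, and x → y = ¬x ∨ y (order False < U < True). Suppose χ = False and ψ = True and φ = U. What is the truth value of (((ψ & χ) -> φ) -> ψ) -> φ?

U

ψ & χ = True & False = False
(ψ & χ) -> φ = False -> U = True  [~False | U]
((ψ & χ) -> φ) -> ψ = True -> True = True
(((ψ & χ) -> φ) -> ψ) -> φ = True -> U = U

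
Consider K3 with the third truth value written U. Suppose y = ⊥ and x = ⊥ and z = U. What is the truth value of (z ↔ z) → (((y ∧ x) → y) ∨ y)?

z ↔ z = U ↔ U = U
y ∧ x = ⊥ ∧ ⊥ = ⊥
(y ∧ x) → y = ⊥ → ⊥ = ⊤
((y ∧ x) → y) ∨ y = ⊤ ∨ ⊥ = ⊤
(z ↔ z) → (((y ∧ x) → y) ∨ y) = U → ⊤ = ⊤  [¬U ∨ ⊤]

⊤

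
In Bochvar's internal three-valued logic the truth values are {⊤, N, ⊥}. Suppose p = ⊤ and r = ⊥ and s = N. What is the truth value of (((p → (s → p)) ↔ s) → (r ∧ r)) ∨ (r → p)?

s → p = N → ⊤ = N  [any arg is the third value ⇒ result is the third value]
p → (s → p) = ⊤ → N = N
(p → (s → p)) ↔ s = N ↔ N = N
r ∧ r = ⊥ ∧ ⊥ = ⊥
((p → (s → p)) ↔ s) → (r ∧ r) = N → ⊥ = N
r → p = ⊥ → ⊤ = ⊤
(((p → (s → p)) ↔ s) → (r ∧ r)) ∨ (r → p) = N ∨ ⊤ = N

N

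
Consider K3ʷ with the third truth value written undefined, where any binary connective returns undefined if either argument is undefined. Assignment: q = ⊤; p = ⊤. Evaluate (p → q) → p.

p → q = ⊤ → ⊤ = ⊤
(p → q) → p = ⊤ → ⊤ = ⊤

⊤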